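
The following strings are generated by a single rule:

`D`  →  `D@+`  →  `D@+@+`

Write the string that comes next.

D@+@+@+

Each term is the previous one with @+ appended.
So the next term is D@+@+·@+.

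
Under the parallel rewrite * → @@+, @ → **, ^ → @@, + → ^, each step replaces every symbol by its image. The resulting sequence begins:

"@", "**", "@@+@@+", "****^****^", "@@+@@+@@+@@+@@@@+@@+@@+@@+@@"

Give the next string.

****^****^****^****^********^****^****^****^****

φ(@@+@@+@@+@@+@@@@+@@+@@+@@+@@) expands symbol-by-symbol to ** ** ^ ** ** ^ ** ** ^ ** ** ^ ** ** ** ** ^ ** ** ^ ** ** ^ ** ** ^ ** **; joining the 28 pieces gives the next term.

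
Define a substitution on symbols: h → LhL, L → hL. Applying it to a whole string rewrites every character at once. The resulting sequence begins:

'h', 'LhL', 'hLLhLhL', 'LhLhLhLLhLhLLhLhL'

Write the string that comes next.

hLLhLhLLhLhLLhLhLhLLhLhLLhLhLhLLhLhLLhLhL

Applying the rule to each of the 17 symbols of LhLhLhLLhLhLLhLhL gives the pieces hL LhL hL LhL hL LhL hL hL LhL hL LhL hL hL LhL hL LhL hL, which concatenate to the answer.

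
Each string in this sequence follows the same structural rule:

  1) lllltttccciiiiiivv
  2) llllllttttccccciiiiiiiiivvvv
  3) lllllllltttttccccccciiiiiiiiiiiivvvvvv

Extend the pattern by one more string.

Each string has the form l^{2n+2} t^{n+2} c^{2n+1} i^{3n+3} v^{2n} (n = 1, 2, …).
Setting n = 4 gives 10, 6, 9, 15, 8 characters in each block.

llllllllllttttttccccccccciiiiiiiiiiiiiiivvvvvvvv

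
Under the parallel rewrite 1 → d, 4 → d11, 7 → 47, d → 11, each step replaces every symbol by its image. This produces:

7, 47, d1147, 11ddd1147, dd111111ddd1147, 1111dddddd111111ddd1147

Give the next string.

dddd111111111111dddddd111111ddd1147

Replace each of the 23 characters of 1111dddddd111111ddd1147 in place — d d d d 11 11 11 11 11 11 d d d d d d 11 11 11 d d d11 47 — and concatenate.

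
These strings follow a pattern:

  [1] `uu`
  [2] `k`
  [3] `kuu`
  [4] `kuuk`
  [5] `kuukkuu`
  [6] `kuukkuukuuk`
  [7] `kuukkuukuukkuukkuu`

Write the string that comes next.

Each term (from the third on) is the previous term followed by the one before it: term 3 = k·uu = kuu.
The next term joins kuukkuukuukkuukkuu and kuukkuukuuk.

kuukkuukuukkuukkuukuukkuukuuk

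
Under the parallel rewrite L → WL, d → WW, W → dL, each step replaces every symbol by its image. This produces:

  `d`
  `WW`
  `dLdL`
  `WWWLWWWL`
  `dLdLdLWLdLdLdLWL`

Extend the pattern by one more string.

φ(dLdLdLWLdLdLdLWL) expands symbol-by-symbol to WW WL WW WL WW WL dL WL WW WL WW WL WW WL dL WL; joining the 16 pieces gives the next term.

WWWLWWWLWWWLdLWLWWWLWWWLWWWLdLWL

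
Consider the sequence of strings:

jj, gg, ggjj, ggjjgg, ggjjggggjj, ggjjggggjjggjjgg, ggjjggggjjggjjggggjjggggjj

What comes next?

ggjjggggjjggjjggggjjggggjjggjjggggjjggjjgg

This is a Fibonacci-style word recurrence s(k) = s(k−1)·s(k−2): e.g. gg·jj = ggjj.
So term 8 is ggjjggggjjggjjggggjjggggjj·ggjjggggjjggjjgg.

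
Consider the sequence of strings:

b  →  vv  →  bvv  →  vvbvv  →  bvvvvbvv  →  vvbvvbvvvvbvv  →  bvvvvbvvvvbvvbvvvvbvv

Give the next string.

vvbvvbvvvvbvvbvvvvbvvvvbvvbvvvvbvv

This is a Fibonacci-style word recurrence s(k) = s(k−2)·s(k−1): e.g. b·vv = bvv.
The next term joins vvbvvbvvvvbvv and bvvvvbvvvvbvvbvvvvbvv.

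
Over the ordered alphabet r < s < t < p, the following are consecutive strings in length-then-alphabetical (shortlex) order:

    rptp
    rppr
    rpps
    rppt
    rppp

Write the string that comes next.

Treat rppp as a base-4 numeral over the given alphabet and add one, carrying through any trailing p's.

srrr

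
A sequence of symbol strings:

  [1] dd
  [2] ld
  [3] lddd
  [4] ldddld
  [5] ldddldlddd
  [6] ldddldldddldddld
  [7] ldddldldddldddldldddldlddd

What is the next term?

This is a Fibonacci-style word recurrence s(k) = s(k−1)·s(k−2): e.g. ld·dd = lddd.
Continuing: ldddldldddldddldldddldlddd · ldddldldddldddld gives term 8.

ldddldldddldddldldddldldddldddldldddldddld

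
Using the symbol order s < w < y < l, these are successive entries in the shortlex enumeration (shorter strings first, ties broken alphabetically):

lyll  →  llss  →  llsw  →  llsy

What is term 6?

llws

Advancing 2 positions from llsy through llsy → llsl reaches term 6.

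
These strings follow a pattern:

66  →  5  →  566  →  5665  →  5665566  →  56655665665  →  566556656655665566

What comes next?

56655665665566556656655665665

Each term (from the third on) is the previous term followed by the one before it: term 3 = 5·66 = 566.
Continuing: 566556656655665566 · 56655665665 gives term 8.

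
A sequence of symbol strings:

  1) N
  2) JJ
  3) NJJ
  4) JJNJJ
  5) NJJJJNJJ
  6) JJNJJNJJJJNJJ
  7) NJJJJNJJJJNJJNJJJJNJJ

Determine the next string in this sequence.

This is a Fibonacci-style word recurrence s(k) = s(k−2)·s(k−1): e.g. N·JJ = NJJ.
So term 8 is JJNJJNJJJJNJJ·NJJJJNJJJJNJJNJJJJNJJ.

JJNJJNJJJJNJJNJJJJNJJJJNJJNJJJJNJJ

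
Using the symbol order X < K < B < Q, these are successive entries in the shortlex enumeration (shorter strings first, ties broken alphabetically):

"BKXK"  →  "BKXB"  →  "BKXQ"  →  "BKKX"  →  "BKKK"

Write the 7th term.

BKKQ

Stepping forward 2 times from BKKK: BKKK → BKKB, then the target.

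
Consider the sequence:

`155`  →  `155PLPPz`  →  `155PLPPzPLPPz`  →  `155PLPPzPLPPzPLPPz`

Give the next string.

The strings grow by a fixed suffix PLPPz each time.
Applying this once more to 155PLPPzPLPPzPLPPz:

155PLPPzPLPPzPLPPzPLPPz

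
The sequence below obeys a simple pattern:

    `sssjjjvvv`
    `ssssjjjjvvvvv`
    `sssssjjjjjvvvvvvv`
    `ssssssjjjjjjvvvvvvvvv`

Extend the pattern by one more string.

Each string has the form s^{n+1} j^{n+1} v^{2n-1}, where the shown terms are n = 2, 3, 4, 5.
At n = 6 the blocks have lengths 7, 7, 11.

sssssssjjjjjjjvvvvvvvvvvv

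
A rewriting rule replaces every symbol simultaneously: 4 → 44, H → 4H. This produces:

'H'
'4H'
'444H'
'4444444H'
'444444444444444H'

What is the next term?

Replace each of the 16 characters of 444444444444444H in place — 44 44 44 44 44 44 44 44 44 44 44 44 44 44 44 4H — and concatenate.

4444444444444444444444444444444H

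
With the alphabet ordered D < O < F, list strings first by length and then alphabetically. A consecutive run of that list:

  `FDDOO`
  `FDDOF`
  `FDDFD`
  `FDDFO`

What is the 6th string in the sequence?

FDODD

Stepping forward 2 times from FDDFO: FDDFO → FDDFF, then the target.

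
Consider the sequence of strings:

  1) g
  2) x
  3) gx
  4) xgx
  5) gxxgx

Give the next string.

xgxgxxgx

This is a Fibonacci-style word recurrence s(k) = s(k−2)·s(k−1): e.g. g·x = gx.
The next term joins xgx and gxxgx.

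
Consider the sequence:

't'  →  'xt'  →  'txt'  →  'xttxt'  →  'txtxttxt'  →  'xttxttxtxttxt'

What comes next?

This is a Fibonacci-style word recurrence s(k) = s(k−2)·s(k−1): e.g. t·xt = txt.
So term 7 is txtxttxt·xttxttxtxttxt.

txtxttxtxttxttxtxttxt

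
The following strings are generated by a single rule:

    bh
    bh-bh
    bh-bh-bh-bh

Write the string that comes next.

bh-bh-bh-bh-bh-bh-bh-bh

Each string is two copies of the previous one joined by '-'.
So the next term is two copies of bh-bh-bh-bh with '-' between the halves.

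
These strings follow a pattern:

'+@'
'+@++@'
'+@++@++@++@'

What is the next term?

Every step duplicates the string with '+' between the halves.
One more doubling of +@++@++@++@ gives the answer.

+@++@++@++@++@++@++@++@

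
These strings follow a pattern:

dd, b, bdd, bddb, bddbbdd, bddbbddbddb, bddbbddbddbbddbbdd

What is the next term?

bddbbddbddbbddbbddbddbbddbddb

This is a Fibonacci-style word recurrence s(k) = s(k−1)·s(k−2): e.g. b·dd = bdd.
The next term joins bddbbddbddbbddbbdd and bddbbddbddb.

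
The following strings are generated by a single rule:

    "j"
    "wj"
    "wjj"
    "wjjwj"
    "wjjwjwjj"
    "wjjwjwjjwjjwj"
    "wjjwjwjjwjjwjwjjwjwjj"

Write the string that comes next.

wjjwjwjjwjjwjwjjwjwjjwjjwjwjjwjjwj

Each term (from the third on) is the previous term followed by the one before it: term 3 = wj·j = wjj.
Continuing: wjjwjwjjwjjwjwjjwjwjj · wjjwjwjjwjjwj gives term 8.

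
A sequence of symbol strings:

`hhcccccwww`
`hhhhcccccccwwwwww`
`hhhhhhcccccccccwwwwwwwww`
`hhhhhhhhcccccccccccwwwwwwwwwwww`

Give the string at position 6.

Reading off run lengths: h runs 2, 4, 6, 8; c runs 5, 7, 9, 11; w runs 3, 6, 9, 12 — each is linear in n (n = 1, 2, …).
For term 6, n = 6, so the run lengths are 12, 15, 18.

hhhhhhhhhhhhcccccccccccccccwwwwwwwwwwwwwwwwww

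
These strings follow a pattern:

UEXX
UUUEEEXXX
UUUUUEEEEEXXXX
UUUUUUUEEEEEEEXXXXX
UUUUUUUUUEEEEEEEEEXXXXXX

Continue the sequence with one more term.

UUUUUUUUUUUEEEEEEEEEEEXXXXXXX

The n-th term is 2n-1 U's then 2n-1 E's then n+1 X's (n = 1, 2, …).
For the next term, n = 6, so the run lengths are 11, 11, 7.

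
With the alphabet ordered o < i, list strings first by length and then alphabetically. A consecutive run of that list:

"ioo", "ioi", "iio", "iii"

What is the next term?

iii is the last string of length 3, so the next is the first of length 4: o repeated 4 times.

oooo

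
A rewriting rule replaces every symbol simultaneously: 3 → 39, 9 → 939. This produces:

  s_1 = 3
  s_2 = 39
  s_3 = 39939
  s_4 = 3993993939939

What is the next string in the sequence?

3993993939939939399393993993939939

φ(3993993939939) expands symbol-by-symbol to 39 939 939 39 939 939 39 939 39 939 939 39 939; joining the 13 pieces gives the next term.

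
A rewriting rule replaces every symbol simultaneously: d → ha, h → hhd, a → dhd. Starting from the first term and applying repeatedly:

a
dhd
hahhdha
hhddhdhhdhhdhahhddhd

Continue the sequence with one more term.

φ(hhddhdhhdhhdhahhddhd) expands symbol-by-symbol to hhd hhd ha ha hhd ha hhd hhd ha hhd hhd ha hhd dhd hhd hhd ha ha hhd ha; joining the 20 pieces gives the next term.

hhdhhdhahahhdhahhdhhdhahhdhhdhahhddhdhhdhhdhahahhdha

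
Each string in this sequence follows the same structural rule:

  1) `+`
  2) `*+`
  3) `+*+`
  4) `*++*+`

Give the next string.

Each term (from the third on) is the two preceding terms concatenated in order: term 3 = +·*+ = +*+.
So term 5 is +*+·*++*+.

+*+*++*+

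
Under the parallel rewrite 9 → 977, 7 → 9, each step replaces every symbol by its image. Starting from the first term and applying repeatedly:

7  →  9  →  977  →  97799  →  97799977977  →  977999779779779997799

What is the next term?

9779997797797799977999779997797797799977977

Replace each of the 21 characters of 977999779779779997799 in place — 977 9 9 977 977 977 9 9 977 9 9 977 9 9 977 977 977 9 9 977 977 — and concatenate.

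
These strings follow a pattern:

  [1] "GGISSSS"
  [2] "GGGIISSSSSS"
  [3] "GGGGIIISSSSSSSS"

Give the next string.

GGGGGIIIISSSSSSSSSS

Each string has the form G^{n} I^{n-1} S^{2n}, where the shown terms are n = 2, 3, 4.
At n = 5 the blocks have lengths 5, 4, 10.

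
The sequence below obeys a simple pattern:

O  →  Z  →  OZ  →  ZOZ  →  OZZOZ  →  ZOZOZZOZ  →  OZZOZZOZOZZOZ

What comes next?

ZOZOZZOZOZZOZZOZOZZOZ

This is a Fibonacci-style word recurrence s(k) = s(k−2)·s(k−1): e.g. O·Z = OZ.
The next term joins ZOZOZZOZ and OZZOZZOZOZZOZ.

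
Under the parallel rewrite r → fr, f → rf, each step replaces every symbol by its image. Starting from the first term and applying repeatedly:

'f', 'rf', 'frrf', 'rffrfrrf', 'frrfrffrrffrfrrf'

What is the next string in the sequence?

Rewriting the 16 symbols of frrfrffrrffrfrrf one by one yields rf fr fr rf fr rf rf fr fr rf rf fr rf fr fr rf; concatenated:

rffrfrrffrrfrffrfrrfrffrrffrfrrf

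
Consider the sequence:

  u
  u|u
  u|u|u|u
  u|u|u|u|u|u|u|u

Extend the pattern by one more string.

s(k+1) = s(k)·|·s(k) — each term doubles the last with '|' between the halves.
One more doubling of u|u|u|u|u|u|u|u gives the answer.

u|u|u|u|u|u|u|u|u|u|u|u|u|u|u|u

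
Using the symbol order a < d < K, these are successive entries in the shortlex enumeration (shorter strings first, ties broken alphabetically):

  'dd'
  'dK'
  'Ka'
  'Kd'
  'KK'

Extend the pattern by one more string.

After KK the length-2 strings are exhausted; the first length-3 string is 3 copies of a.

aaa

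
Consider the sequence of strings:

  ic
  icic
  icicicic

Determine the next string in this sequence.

s(k+1) = s(k)·s(k) — each term doubles the last.
Doubling icicicic:

icicicicicicicic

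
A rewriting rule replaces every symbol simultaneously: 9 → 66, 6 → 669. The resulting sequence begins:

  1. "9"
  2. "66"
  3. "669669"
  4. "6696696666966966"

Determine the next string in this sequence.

66966966669669666696696696696666966966669669

Applying the rule to each of the 16 symbols of 6696696666966966 gives the pieces 669 669 66 669 669 66 669 669 669 669 66 669 669 66 669 669, which concatenate to the answer.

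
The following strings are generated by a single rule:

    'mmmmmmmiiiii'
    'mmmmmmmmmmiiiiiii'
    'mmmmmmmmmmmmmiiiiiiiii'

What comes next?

Each string has the form m^{3n+1} i^{2n+1}, where the shown terms are n = 2, 3, 4.
Setting n = 5 gives 16, 11 characters in each block.

mmmmmmmmmmmmmmmmiiiiiiiiiii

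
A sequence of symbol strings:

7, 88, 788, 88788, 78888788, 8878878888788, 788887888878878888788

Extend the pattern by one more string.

8878878888788788887888878878888788

Each term (from the third on) is the two preceding terms concatenated in order: term 3 = 7·88 = 788.
Continuing: 8878878888788 · 788887888878878888788 gives term 8.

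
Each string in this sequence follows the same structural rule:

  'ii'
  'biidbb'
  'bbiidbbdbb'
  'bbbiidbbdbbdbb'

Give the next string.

Each term wraps the previous one in b on the left and dbb on the right.
One more step from bbbiidbbdbbdbb gives the answer.

bbbbiidbbdbbdbbdbb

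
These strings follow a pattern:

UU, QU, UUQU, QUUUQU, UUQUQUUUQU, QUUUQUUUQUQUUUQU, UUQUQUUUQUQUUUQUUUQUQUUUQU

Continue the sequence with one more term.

This is a Fibonacci-style word recurrence s(k) = s(k−2)·s(k−1): e.g. UU·QU = UUQU.
The next term joins QUUUQUUUQUQUUUQU and UUQUQUUUQUQUUUQUUUQUQUUUQU.

QUUUQUUUQUQUUUQUUUQUQUUUQUQUUUQUUUQUQUUUQU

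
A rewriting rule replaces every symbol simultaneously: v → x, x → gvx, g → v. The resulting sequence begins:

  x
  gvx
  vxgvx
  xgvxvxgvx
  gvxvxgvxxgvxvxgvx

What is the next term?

φ(gvxvxgvxxgvxvxgvx) expands symbol-by-symbol to v x gvx x gvx v x gvx gvx v x gvx x gvx v x gvx; joining the 17 pieces gives the next term.

vxgvxxgvxvxgvxgvxvxgvxxgvxvxgvx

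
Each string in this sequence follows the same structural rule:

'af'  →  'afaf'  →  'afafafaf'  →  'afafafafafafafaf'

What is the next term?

afafafafafafafafafafafafafafafaf

Every step duplicates the string.
So the next term is two copies of afafafafafafafaf.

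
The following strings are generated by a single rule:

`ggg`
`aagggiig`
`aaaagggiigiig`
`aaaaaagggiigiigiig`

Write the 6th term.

Each term wraps the previous one in aa on the left and iig on the right.
From aaaaaagggiigiigiig, 2 further steps: aaaaaagggiigiigiig → aaaaaaaagggiigiigiigiig → (answer).

aaaaaaaaaagggiigiigiigiigiig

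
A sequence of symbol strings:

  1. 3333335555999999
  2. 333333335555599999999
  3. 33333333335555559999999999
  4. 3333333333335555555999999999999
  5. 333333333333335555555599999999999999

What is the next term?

33333333333333335555555559999999999999999

The n-th term is 2n 3's then n+1 5's then 2n 9's, where the shown terms are n = 3, 4, 5, 6, 7.
For the next term, n = 8, so the run lengths are 16, 9, 16.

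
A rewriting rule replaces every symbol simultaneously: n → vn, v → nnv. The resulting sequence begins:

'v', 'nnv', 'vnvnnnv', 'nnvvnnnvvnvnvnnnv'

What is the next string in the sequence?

Replace each of the 17 characters of nnvvnnnvvnvnvnnnv in place — vn vn nnv nnv vn vn vn nnv nnv vn nnv vn nnv vn vn vn nnv — and concatenate.

vnvnnnvnnvvnvnvnnnvnnvvnnnvvnnnvvnvnvnnnv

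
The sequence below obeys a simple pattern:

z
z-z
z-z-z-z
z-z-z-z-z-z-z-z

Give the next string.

s(k+1) = s(k)·-·s(k) — each term doubles the last with '-' between the halves.
One more doubling of z-z-z-z-z-z-z-z gives the answer.

z-z-z-z-z-z-z-z-z-z-z-z-z-z-z-z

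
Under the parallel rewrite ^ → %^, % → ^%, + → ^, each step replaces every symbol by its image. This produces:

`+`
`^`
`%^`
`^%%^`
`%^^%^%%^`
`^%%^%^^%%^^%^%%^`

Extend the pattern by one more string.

φ(^%%^%^^%%^^%^%%^) expands symbol-by-symbol to %^ ^% ^% %^ ^% %^ %^ ^% ^% %^ %^ ^% %^ ^% ^% %^; joining the 16 pieces gives the next term.

%^^%^%%^^%%^%^^%^%%^%^^%%^^%^%%^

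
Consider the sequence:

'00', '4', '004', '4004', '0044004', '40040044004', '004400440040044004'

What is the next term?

Each term (from the third on) is the two preceding terms concatenated in order: term 3 = 00·4 = 004.
So term 8 is 40040044004·004400440040044004.

40040044004004400440040044004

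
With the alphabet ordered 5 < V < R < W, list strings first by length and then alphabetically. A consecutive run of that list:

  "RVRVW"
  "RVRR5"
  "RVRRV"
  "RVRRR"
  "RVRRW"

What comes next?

RVRW5

The successor of RVRRW increments the rightmost position that isn't already W and resets every position after it to 5.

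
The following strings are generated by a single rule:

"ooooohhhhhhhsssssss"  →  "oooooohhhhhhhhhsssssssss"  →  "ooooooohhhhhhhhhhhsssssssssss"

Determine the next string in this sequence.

oooooooohhhhhhhhhhhhhsssssssssssss

The n-th term is n+2 o's then 2n+1 h's then 2n+1 s's, where the shown terms are n = 3, 4, 5.
For the next term, n = 6, so the run lengths are 8, 13, 13.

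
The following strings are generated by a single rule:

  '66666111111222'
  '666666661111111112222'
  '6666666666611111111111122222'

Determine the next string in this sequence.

Reading off run lengths: 6 runs 5, 8, 11; 1 runs 6, 9, 12; 2 runs 3, 4, 5 — each is linear in n (n = 1, 2, …).
For the next term, n = 4, so the run lengths are 14, 15, 6.

66666666666666111111111111111222222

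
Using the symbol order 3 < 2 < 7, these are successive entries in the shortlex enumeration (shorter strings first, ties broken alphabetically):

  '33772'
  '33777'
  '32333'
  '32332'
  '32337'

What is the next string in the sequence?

Find the rightmost character of 32337 below 7, bump it to the next letter, and reset everything to its right to 3.

32323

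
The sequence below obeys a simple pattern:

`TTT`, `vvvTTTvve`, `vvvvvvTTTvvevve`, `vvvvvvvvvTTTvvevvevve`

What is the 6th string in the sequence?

vvvvvvvvvvvvvvvTTTvvevvevvevvevve

Every step adds vvv to the front and vve to the end of the previous string.
From vvvvvvvvvTTTvvevvevve, 2 further steps: vvvvvvvvvTTTvvevvevve → vvvvvvvvvvvvTTTvvevvevvevve → (answer).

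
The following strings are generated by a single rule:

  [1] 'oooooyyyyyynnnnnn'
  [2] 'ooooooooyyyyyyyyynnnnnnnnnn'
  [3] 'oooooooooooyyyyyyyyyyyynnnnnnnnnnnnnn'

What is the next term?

Term n consists of 3n-1 o's, followed by 3n y's, followed by 4n-2 n's, where the shown terms are n = 2, 3, 4.
At n = 5 the blocks have lengths 14, 15, 18.

ooooooooooooooyyyyyyyyyyyyyyynnnnnnnnnnnnnnnnnn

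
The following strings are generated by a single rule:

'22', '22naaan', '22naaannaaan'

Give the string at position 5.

22naaannaaannaaannaaan

Every step adds naaan to the end: s(k+1) = s(k)·naaan.
From 22naaannaaan, 2 further steps: 22naaannaaan → 22naaannaaannaaan → (answer).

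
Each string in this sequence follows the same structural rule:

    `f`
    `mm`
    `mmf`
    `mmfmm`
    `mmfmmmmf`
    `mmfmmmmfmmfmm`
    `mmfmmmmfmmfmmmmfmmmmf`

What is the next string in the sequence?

Each term (from the third on) is the previous term followed by the one before it: term 3 = mm·f = mmf.
So term 8 is mmfmmmmfmmfmmmmfmmmmf·mmfmmmmfmmfmm.

mmfmmmmfmmfmmmmfmmmmfmmfmmmmfmmfmm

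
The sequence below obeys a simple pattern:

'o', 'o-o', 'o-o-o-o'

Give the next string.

Every step duplicates the string with '-' between the halves.
So the next term is two copies of o-o-o-o with '-' between the halves.

o-o-o-o-o-o-o-o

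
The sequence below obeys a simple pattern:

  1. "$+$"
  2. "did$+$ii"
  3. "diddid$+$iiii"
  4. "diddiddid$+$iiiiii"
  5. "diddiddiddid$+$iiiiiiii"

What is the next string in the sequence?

diddiddiddiddid$+$iiiiiiiiii

Each term wraps the previous one in did on the left and ii on the right.
One more step from diddiddiddid$+$iiiiiiii gives the answer.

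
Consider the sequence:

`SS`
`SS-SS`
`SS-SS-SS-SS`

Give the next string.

Every step duplicates the string with '-' between the halves.
Doubling SS-SS-SS-SS with '-' between the halves:

SS-SS-SS-SS-SS-SS-SS-SS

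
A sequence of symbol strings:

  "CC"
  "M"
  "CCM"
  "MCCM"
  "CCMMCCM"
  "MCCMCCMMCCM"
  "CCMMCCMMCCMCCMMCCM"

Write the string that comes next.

Each term (from the third on) is the two preceding terms concatenated in order: term 3 = CC·M = CCM.
So term 8 is MCCMCCMMCCM·CCMMCCMMCCMCCMMCCM.

MCCMCCMMCCMCCMMCCMMCCMCCMMCCM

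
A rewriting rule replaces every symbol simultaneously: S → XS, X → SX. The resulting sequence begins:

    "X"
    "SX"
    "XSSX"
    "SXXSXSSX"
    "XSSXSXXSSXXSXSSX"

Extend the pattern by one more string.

Replace each of the 16 characters of XSSXSXXSSXXSXSSX in place — SX XS XS SX XS SX SX XS XS SX SX XS SX XS XS SX — and concatenate.

SXXSXSSXXSSXSXXSXSSXSXXSSXXSXSSX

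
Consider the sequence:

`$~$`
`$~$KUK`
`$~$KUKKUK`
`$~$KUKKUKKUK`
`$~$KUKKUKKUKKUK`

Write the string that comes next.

Every step adds KUK to the end: s(k+1) = s(k)·KUK.
Applying this once more to $~$KUKKUKKUKKUK:

$~$KUKKUKKUKKUKKUK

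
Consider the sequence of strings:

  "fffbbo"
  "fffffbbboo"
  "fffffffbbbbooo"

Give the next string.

Term n consists of 2n+1 f's, followed by n+1 b's, followed by n o's (n = 1, 2, …).
For the next term, n = 4, so the run lengths are 9, 5, 4.

fffffffffbbbbboooo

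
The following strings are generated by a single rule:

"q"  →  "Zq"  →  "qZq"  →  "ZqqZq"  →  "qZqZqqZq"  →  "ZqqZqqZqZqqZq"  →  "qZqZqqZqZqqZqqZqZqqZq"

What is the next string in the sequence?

ZqqZqqZqZqqZqqZqZqqZqZqqZqqZqZqqZq

From term 3 onward, concatenate the second-to-last term with the last: q·Zq = qZq, Zq·qZq = ZqqZq, …
The next term joins ZqqZqqZqZqqZq and qZqZqqZqZqqZqqZqZqqZq.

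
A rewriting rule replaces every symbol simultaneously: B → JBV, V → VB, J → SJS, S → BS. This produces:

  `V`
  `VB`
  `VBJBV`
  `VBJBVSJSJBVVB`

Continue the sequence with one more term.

Rewriting the 13 symbols of VBJBVSJSJBVVB one by one yields VB JBV SJS JBV VB BS SJS BS SJS JBV VB VB JBV; concatenated:

VBJBVSJSJBVVBBSSJSBSSJSJBVVBVBJBV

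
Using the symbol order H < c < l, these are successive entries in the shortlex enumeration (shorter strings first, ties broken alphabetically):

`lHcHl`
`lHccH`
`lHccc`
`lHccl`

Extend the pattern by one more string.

Treat lHccl as a base-3 numeral over the given alphabet and add one, carrying through any trailing l's.

lHclH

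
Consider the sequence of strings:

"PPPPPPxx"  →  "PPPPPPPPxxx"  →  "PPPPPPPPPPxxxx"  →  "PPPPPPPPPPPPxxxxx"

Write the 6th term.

Term n consists of 2n P's, followed by n-1 x's, where the shown terms are n = 3, 4, 5, 6.
For term 6, n = 8, so the run lengths are 16, 7.

PPPPPPPPPPPPPPPPxxxxxxx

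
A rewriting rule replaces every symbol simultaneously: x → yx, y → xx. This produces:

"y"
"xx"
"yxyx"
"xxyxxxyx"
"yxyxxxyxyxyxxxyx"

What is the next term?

Rewriting the 16 symbols of yxyxxxyxyxyxxxyx one by one yields xx yx xx yx yx yx xx yx xx yx xx yx yx yx xx yx; concatenated:

xxyxxxyxyxyxxxyxxxyxxxyxyxyxxxyx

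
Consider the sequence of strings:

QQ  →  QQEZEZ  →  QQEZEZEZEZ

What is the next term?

Each term is the previous one with EZEZ appended.
One more step from QQEZEZEZEZ gives the answer.

QQEZEZEZEZEZEZ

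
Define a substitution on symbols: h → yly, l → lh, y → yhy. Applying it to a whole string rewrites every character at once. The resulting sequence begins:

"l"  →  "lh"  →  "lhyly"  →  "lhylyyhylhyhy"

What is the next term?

Rewriting the 13 symbols of lhylyyhylhyhy one by one yields lh yly yhy lh yhy yhy yly yhy lh yly yhy yly yhy; concatenated:

lhylyyhylhyhyyhyylyyhylhylyyhyylyyhy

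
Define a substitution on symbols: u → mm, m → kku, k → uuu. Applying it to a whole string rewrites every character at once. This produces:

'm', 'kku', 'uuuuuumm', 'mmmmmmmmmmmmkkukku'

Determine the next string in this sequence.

Applying the rule to each of the 18 symbols of mmmmmmmmmmmmkkukku gives the pieces kku kku kku kku kku kku kku kku kku kku kku kku uuu uuu mm uuu uuu mm, which concatenate to the answer.

kkukkukkukkukkukkukkukkukkukkukkukkuuuuuuummuuuuuumm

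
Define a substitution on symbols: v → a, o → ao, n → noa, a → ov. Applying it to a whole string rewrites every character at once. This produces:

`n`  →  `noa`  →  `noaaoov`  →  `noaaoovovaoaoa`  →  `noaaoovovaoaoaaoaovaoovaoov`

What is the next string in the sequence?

Rewriting the 27 symbols of noaaoovovaoaoaaoaovaoovaoov one by one yields noa ao ov ov ao ao a ao a ov ao ov ao ov ov ao ov ao a ov ao ao a ov ao ao a; concatenated:

noaaoovovaoaoaaoaovaoovaoovovaoovaoaovaoaoaovaoaoa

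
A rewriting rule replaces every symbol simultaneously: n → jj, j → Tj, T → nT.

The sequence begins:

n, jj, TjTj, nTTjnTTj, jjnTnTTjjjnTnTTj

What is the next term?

Rewriting the 16 symbols of jjnTnTTjjjnTnTTj one by one yields Tj Tj jj nT jj nT nT Tj Tj Tj jj nT jj nT nT Tj; concatenated:

TjTjjjnTjjnTnTTjTjTjjjnTjjnTnTTj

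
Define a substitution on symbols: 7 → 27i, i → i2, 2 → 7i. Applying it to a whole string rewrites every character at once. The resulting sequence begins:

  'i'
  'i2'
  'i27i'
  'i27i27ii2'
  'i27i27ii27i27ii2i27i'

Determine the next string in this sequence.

Applying the rule to each of the 20 symbols of i27i27ii27i27ii2i27i gives the pieces i2 7i 27i i2 7i 27i i2 i2 7i 27i i2 7i 27i i2 i2 7i i2 7i 27i i2, which concatenate to the answer.

i27i27ii27i27ii2i27i27ii27i27ii2i27ii27i27ii2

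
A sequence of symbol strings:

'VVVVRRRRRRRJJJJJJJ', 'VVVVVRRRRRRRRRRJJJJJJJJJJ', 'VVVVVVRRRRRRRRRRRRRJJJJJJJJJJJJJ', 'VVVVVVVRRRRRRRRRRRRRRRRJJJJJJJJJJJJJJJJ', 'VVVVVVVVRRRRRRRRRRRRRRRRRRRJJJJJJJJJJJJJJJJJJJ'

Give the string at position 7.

Each string has the form V^{n+2} R^{3n+1} J^{3n+1}, where the shown terms are n = 2, 3, 4, 5, 6.
Setting n = 8 gives 10, 25, 25 characters in each block.

VVVVVVVVVVRRRRRRRRRRRRRRRRRRRRRRRRRJJJJJJJJJJJJJJJJJJJJJJJJJ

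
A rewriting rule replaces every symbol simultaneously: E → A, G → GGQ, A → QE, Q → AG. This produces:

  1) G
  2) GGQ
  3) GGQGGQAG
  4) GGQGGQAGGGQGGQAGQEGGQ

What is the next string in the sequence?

GGQGGQAGGGQGGQAGQEGGQGGQGGQAGGGQGGQAGQEGGQAGAGGQGGQAG

Replace each of the 21 characters of GGQGGQAGGGQGGQAGQEGGQ in place — GGQ GGQ AG GGQ GGQ AG QE GGQ GGQ GGQ AG GGQ GGQ AG QE GGQ AG A GGQ GGQ AG — and concatenate.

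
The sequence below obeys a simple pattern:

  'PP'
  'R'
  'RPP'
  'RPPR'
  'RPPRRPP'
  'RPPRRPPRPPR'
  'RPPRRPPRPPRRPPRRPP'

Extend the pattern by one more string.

From term 3 onward, concatenate the last term with the second-to-last: R·PP = RPP, RPP·R = RPPR, …
So term 8 is RPPRRPPRPPRRPPRRPP·RPPRRPPRPPR.

RPPRRPPRPPRRPPRRPPRPPRRPPRPPR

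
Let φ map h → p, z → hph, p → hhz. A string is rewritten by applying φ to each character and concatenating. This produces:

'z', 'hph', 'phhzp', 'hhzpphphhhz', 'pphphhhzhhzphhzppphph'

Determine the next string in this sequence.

Rewriting the 21 symbols of pphphhhzhhzphhzppphph one by one yields hhz hhz p hhz p p p hph p p hph hhz p p hph hhz hhz hhz p hhz p; concatenated:

hhzhhzphhzppphphpphphhhzpphphhhzhhzhhzphhzp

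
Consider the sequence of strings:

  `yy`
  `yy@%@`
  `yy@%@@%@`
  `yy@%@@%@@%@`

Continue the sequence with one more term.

yy@%@@%@@%@@%@

Each term is the previous one with @%@ appended.
So the next term is yy@%@@%@@%@·@%@.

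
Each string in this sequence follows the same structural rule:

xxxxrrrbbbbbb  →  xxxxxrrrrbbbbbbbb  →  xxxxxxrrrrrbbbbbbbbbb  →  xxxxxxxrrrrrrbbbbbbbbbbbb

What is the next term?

xxxxxxxxrrrrrrrbbbbbbbbbbbbbb

The n-th term is n+1 x's then n r's then 2n b's, where the shown terms are n = 3, 4, 5, 6.
At n = 7 the blocks have lengths 8, 7, 14.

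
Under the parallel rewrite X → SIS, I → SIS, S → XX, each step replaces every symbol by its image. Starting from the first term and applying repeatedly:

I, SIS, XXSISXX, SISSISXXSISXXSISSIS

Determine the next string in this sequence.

XXSISXXXXSISXXSISSISXXSISXXSISSISXXSISXXXXSISXX

φ(SISSISXXSISXXSISSIS) expands symbol-by-symbol to XX SIS XX XX SIS XX SIS SIS XX SIS XX SIS SIS XX SIS XX XX SIS XX; joining the 19 pieces gives the next term.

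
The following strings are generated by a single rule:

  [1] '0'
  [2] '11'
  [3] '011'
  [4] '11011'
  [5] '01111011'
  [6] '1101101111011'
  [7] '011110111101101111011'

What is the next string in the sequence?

1101101111011011110111101101111011

From term 3 onward, concatenate the second-to-last term with the last: 0·11 = 011, 11·011 = 11011, …
So term 8 is 1101101111011·011110111101101111011.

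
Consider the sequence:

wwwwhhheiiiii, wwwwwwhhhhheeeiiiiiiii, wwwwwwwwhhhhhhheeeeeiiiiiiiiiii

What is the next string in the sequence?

Term n consists of 2n+2 w's, followed by 2n+1 h's, followed by 2n-1 e's, followed by 3n+2 i's (n = 1, 2, …).
At n = 4 the blocks have lengths 10, 9, 7, 14.

wwwwwwwwwwhhhhhhhhheeeeeeeiiiiiiiiiiiiii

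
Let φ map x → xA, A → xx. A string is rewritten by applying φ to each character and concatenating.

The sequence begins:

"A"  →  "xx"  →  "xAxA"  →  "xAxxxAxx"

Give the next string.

xAxxxAxAxAxxxAxA

Rewriting each symbol of xAxxxAxx: x→xA, A→xx, x→xA, x→xA, x→xA, A→xx, x→xA, x→xA, which concatenates to xA xx xA xA xA xx xA xA.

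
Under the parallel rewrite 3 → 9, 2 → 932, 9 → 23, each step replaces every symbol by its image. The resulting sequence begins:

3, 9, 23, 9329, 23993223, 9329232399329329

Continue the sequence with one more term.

Replace each of the 16 characters of 9329232399329329 in place — 23 9 932 23 932 9 932 9 23 23 9 932 23 9 932 23 — and concatenate.

23993223932993292323993223993223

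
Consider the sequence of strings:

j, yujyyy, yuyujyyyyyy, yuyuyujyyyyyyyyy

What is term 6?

yuyuyuyuyujyyyyyyyyyyyyyyy

Each term wraps the previous one in yu on the left and yyy on the right.
From yuyuyujyyyyyyyyy, 2 further steps: yuyuyujyyyyyyyyy → yuyuyuyujyyyyyyyyyyyy → (answer).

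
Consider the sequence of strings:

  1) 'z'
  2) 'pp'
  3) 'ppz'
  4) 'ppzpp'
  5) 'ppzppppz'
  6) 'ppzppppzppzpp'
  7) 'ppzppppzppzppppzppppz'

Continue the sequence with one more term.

This is a Fibonacci-style word recurrence s(k) = s(k−1)·s(k−2): e.g. pp·z = ppz.
Continuing: ppzppppzppzppppzppppz · ppzppppzppzpp gives term 8.

ppzppppzppzppppzppppzppzppppzppzpp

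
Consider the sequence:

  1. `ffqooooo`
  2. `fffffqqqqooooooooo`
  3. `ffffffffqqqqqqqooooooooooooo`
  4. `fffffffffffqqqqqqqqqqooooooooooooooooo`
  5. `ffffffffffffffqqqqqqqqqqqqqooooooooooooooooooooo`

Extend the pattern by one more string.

fffffffffffffffffqqqqqqqqqqqqqqqqooooooooooooooooooooooooo

Reading off run lengths: f runs 2, 5, 8, 11, 14; q runs 1, 4, 7, 10, 13; o runs 5, 9, 13, 17, 21 — each is linear in n (n = 1, 2, …).
At n = 6 the blocks have lengths 17, 16, 25.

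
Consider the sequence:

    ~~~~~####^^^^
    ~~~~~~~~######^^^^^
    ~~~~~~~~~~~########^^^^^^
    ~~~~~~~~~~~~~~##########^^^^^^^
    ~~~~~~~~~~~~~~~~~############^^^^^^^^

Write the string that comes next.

Reading off run lengths: ~ runs 5, 8, 11, 14, 17; # runs 4, 6, 8, 10, 12; ^ runs 4, 5, 6, 7, 8 — each is linear in n, where the shown terms are n = 2, 3, 4, 5, 6.
At n = 7 the blocks have lengths 20, 14, 9.

~~~~~~~~~~~~~~~~~~~~##############^^^^^^^^^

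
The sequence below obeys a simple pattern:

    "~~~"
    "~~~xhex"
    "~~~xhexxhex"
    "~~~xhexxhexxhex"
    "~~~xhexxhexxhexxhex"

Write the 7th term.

Each term is the previous one with xhex appended.
From ~~~xhexxhexxhexxhex, 2 further steps: ~~~xhexxhexxhexxhex → ~~~xhexxhexxhexxhexxhex → (answer).

~~~xhexxhexxhexxhexxhexxhex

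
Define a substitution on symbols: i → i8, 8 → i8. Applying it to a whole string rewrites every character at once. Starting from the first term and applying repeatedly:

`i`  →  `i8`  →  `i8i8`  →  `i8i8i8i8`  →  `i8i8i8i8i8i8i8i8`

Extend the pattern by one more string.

Applying the rule to each of the 16 symbols of i8i8i8i8i8i8i8i8 gives the pieces i8 i8 i8 i8 i8 i8 i8 i8 i8 i8 i8 i8 i8 i8 i8 i8, which concatenate to the answer.

i8i8i8i8i8i8i8i8i8i8i8i8i8i8i8i8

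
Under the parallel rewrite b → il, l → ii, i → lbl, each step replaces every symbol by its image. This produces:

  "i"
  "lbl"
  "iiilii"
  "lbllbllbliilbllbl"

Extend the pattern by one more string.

φ(lbllbllbliilbllbl) expands symbol-by-symbol to ii il ii ii il ii ii il ii lbl lbl ii il ii ii il ii; joining the 17 pieces gives the next term.

iiiliiiiiliiiiiliilbllbliiiliiiiilii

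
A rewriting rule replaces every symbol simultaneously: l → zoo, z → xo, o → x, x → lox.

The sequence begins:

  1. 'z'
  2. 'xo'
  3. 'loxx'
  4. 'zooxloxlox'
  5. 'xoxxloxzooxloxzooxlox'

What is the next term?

Replace each of the 21 characters of xoxxloxzooxloxzooxlox in place — lox x lox lox zoo x lox xo x x lox zoo x lox xo x x lox zoo x lox — and concatenate.

loxxloxloxzooxloxxoxxloxzooxloxxoxxloxzooxlox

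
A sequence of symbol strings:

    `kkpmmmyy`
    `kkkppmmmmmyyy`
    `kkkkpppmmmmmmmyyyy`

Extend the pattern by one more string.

kkkkkppppmmmmmmmmmyyyyy

The n-th term is n+1 k's then n p's then 2n+1 m's then n+1 y's (n = 1, 2, …).
At n = 4 the blocks have lengths 5, 4, 9, 5.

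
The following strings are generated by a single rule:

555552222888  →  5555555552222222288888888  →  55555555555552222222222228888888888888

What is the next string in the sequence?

Reading off run lengths: 5 runs 5, 9, 13; 2 runs 4, 8, 12; 8 runs 3, 8, 13 — each is linear in n (n = 1, 2, …).
At n = 4 the blocks have lengths 17, 16, 18.

555555555555555552222222222222222888888888888888888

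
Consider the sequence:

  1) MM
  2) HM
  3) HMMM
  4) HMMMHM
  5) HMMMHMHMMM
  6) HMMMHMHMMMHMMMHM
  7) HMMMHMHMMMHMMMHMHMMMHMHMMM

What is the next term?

HMMMHMHMMMHMMMHMHMMMHMHMMMHMMMHMHMMMHMMMHM

From term 3 onward, concatenate the last term with the second-to-last: HM·MM = HMMM, HMMM·HM = HMMMHM, …
So term 8 is HMMMHMHMMMHMMMHMHMMMHMHMMM·HMMMHMHMMMHMMMHM.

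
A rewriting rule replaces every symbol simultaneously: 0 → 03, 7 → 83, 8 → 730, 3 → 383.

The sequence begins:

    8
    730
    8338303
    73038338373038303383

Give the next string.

8338303383730383383730383833830338373038303383383730383

Replace each of the 20 characters of 73038338373038303383 in place — 83 383 03 383 730 383 383 730 383 83 383 03 383 730 383 03 383 383 730 383 — and concatenate.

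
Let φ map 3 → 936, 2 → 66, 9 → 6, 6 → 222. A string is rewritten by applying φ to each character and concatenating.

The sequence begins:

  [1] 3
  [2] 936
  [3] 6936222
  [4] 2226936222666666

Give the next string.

6666662226936222666666222222222222222222

Applying the rule to each of the 16 symbols of 2226936222666666 gives the pieces 66 66 66 222 6 936 222 66 66 66 222 222 222 222 222 222, which concatenate to the answer.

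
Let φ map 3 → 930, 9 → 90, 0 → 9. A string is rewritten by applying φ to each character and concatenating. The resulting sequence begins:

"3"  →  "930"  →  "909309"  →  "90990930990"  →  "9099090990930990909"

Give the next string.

Replace each of the 19 characters of 9099090990930990909 in place — 90 9 90 90 9 90 9 90 90 9 90 930 9 90 90 9 90 9 90 — and concatenate.

90990909909909099093099090990990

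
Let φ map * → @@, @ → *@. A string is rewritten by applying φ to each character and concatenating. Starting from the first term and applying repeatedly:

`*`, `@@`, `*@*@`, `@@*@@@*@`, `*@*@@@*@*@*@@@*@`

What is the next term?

φ(*@*@@@*@*@*@@@*@) expands symbol-by-symbol to @@ *@ @@ *@ *@ *@ @@ *@ @@ *@ @@ *@ *@ *@ @@ *@; joining the 16 pieces gives the next term.

@@*@@@*@*@*@@@*@@@*@@@*@*@*@@@*@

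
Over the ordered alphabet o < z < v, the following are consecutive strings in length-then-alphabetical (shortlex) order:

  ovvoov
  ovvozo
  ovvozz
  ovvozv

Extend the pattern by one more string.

ovvovo

Treat ovvozv as a base-3 numeral over the given alphabet and add one, carrying through any trailing v's.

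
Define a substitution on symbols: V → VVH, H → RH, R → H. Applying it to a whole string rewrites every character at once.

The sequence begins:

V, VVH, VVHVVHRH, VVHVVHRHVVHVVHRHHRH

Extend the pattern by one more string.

Replace each of the 19 characters of VVHVVHRHVVHVVHRHHRH in place — VVH VVH RH VVH VVH RH H RH VVH VVH RH VVH VVH RH H RH RH H RH — and concatenate.

VVHVVHRHVVHVVHRHHRHVVHVVHRHVVHVVHRHHRHRHHRH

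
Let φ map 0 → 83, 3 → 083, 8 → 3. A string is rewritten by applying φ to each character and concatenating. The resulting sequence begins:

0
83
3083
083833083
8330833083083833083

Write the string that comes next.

φ(8330833083083833083) expands symbol-by-symbol to 3 083 083 83 3 083 083 83 3 083 83 3 083 3 083 083 83 3 083; joining the 19 pieces gives the next term.

30830838330830838330838330833083083833083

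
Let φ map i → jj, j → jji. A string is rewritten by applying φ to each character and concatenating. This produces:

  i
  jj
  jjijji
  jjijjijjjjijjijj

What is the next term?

Rewriting the 16 symbols of jjijjijjjjijjijj one by one yields jji jji jj jji jji jj jji jji jji jji jj jji jji jj jji jji; concatenated:

jjijjijjjjijjijjjjijjijjijjijjjjijjijjjjijji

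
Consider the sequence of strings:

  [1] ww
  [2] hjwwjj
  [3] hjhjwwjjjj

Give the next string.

Every step adds hj to the front and jj to the end of the previous string.
One more step from hjhjwwjjjj gives the answer.

hjhjhjwwjjjjjj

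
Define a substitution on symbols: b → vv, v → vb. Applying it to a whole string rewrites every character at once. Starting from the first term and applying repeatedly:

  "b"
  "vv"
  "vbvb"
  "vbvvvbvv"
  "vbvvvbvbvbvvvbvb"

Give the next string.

vbvvvbvbvbvvvbvvvbvvvbvbvbvvvbvv

Replace each of the 16 characters of vbvvvbvbvbvvvbvb in place — vb vv vb vb vb vv vb vv vb vv vb vb vb vv vb vv — and concatenate.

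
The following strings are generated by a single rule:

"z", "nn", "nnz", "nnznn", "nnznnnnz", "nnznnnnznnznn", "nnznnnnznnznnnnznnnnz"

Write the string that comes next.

nnznnnnznnznnnnznnnnznnznnnnznnznn

Each term (from the third on) is the previous term followed by the one before it: term 3 = nn·z = nnz.
The next term joins nnznnnnznnznnnnznnnnz and nnznnnnznnznn.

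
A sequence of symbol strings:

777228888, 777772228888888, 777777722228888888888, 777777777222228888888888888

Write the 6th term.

The n-th term is 2n+1 7's then n+1 2's then 3n+1 8's (n = 1, 2, …).
For term 6, n = 6, so the run lengths are 13, 7, 19.

777777777777722222228888888888888888888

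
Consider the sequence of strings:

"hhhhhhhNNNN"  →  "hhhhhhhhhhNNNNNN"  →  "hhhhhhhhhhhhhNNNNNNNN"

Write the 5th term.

hhhhhhhhhhhhhhhhhhhNNNNNNNNNNNN

Each string has the form h^{3n+1} N^{2n}, where the shown terms are n = 2, 3, 4.
For term 5, n = 6, so the run lengths are 19, 12.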